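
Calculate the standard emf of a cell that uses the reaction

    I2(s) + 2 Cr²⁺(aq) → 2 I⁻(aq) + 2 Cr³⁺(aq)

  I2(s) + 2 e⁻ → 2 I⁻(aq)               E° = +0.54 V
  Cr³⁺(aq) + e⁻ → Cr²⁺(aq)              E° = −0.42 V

In the reaction as written, I2(s) is reduced (cathode) and Cr³⁺(aq) is produced by oxidation at the anode.
E°cell = E°(cathode) − E°(anode) = +0.54 − (−0.42) = +0.96 V.
The positive value indicates the reaction is spontaneous as written.

+0.96 V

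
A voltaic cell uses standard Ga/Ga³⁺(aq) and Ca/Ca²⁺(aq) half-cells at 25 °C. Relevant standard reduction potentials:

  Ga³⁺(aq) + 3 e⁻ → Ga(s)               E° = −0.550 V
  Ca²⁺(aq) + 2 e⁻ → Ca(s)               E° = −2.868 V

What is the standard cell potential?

The Ga³⁺/Ga couple has the higher E°, so Ga ion is reduced (cathode) and Ca is oxidized (anode).
E°cell = E°(cathode) − E°(anode) = −0.550 − (−2.868) = +2.318 V.

+2.318 V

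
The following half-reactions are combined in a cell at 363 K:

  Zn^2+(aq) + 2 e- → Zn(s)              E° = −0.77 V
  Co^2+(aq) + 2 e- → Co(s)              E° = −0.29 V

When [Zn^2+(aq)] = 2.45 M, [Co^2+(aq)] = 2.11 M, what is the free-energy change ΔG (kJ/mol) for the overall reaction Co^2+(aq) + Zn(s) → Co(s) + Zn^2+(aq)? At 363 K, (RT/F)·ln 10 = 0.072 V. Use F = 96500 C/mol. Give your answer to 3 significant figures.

E°cell = −0.29 − (−0.77) = +0.48 V; the balanced reaction transfers n = 2 electrons.
Here Q = [Zn^2+(aq)] / [Co^2+(aq)] = 1.16 (log Q = 0.065), giving E = +0.48 − (0.072/2)·(0.065) = +0.4777 V.
ΔG = −nFE = −(2)(96500)(+0.4777) J/mol = −92.2 kJ/mol.

−92.2 kJ/mol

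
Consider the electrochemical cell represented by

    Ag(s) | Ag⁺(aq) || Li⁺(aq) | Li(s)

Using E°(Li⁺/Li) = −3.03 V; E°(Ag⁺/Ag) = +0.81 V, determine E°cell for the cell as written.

By convention the left-hand electrode in cell notation is the anode (oxidation) and the right-hand electrode is the cathode (reduction).
E°cell = E°(right) − E°(left) = −3.03 − (+0.81) = −3.84 V.
The negative sign shows that, as written, the cell would require an external voltage to drive the reaction.

−3.84 V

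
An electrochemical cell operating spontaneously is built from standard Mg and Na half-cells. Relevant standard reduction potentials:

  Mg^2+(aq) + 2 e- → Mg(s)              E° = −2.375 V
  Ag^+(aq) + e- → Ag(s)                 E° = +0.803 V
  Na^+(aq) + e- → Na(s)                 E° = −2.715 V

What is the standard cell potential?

The Mg²⁺/Mg couple has the higher E°, so Mg ion is reduced (cathode) and Na is oxidized (anode).
E°cell = E°(cathode) − E°(anode) = −2.375 − (−2.715) = +0.340 V.

+0.340 V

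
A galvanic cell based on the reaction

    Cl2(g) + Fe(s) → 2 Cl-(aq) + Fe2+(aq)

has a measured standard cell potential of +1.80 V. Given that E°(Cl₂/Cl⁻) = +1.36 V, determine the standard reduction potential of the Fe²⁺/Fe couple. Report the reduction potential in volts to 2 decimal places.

In the reaction as written the Cl₂/Cl⁻ couple is reduced (cathode) and Fe²⁺/Fe is oxidized (anode), so E°cell = E°(Cl₂/Cl⁻) − E°(Fe²⁺/Fe).
E°(Fe²⁺/Fe) = E°(cathode) − E°cell = +1.36 − (+1.80) = −0.44 V.

−0.44 V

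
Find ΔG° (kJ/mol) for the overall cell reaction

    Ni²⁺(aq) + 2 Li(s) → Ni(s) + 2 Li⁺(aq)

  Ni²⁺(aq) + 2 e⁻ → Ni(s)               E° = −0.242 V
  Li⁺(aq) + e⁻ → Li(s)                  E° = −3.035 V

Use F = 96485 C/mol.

In the reaction as written Ni²⁺(aq) is reduced, so the Ni²⁺/Ni couple is the cathode and Li⁺/Li is the anode.
E°cell = −0.242 − (−3.035) = +2.793 V; balancing electrons gives n = 2.
ΔG° = −nFE°cell = −(2)(96485)(+2.793) J/mol = −539 kJ/mol.

−539 kJ/mol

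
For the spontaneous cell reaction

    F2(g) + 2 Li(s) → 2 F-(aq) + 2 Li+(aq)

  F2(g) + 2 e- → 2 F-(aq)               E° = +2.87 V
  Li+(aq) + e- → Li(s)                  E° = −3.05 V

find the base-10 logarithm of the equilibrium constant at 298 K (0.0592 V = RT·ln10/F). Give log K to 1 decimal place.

log K = 200.0

The F₂/F⁻ couple is reduced (cathode); E°cell = +2.87 − (−3.05) = +5.92 V with n = 2.
At equilibrium E = 0, so log K = nE°cell / 0.0592 = (2)(+5.92) / 0.0592 = 200.0.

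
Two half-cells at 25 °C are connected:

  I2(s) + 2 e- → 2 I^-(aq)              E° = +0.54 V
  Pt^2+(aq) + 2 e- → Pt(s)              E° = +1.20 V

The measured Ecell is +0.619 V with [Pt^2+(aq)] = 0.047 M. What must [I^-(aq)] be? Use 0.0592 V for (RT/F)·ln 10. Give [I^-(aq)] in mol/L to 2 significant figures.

With Pt²⁺/Pt at the cathode and I₂/I⁻ at the anode, E°cell = +1.20 − (+0.54) = +0.66 V (n = 2).
Since E = E° − (0.0592/n)·log Q, log Q = n(E° − E)/0.0592 = 1.385.
For Pt^2+(aq) + 2 I^-(aq) → Pt(s) + I2(s), the reaction quotient is Q = 1 / ([Pt^2+(aq)]·[I^-(aq)]^2).
Substituting the known concentrations and solving, log [I^-(aq)] = −0.029 and [I^-(aq)] = 0.94 M.

0.94 M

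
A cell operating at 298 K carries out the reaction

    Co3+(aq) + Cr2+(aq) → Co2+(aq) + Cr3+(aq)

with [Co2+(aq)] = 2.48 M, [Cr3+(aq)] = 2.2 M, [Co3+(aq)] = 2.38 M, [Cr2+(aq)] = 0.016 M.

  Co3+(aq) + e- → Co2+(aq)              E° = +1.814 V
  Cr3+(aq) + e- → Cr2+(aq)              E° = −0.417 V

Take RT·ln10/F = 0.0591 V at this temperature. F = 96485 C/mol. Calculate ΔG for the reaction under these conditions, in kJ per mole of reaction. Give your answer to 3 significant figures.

−203 kJ/mol

With Co³⁺/Co²⁺ reduced at the cathode, E°cell = +1.814 − (−0.417) = +2.231 V and n = 1.
Q = ([Co2+(aq)]·[Cr3+(aq)]) / ([Co3+(aq)]·[Cr2+(aq)]) = 143, so log Q = 2.156 and E = +2.231 − (0.0591/1)(2.156) = +2.1036 V.
Finally ΔG = −nFE = −(1)(96485 C/mol)(+2.1036 V) = −203 kJ/mol.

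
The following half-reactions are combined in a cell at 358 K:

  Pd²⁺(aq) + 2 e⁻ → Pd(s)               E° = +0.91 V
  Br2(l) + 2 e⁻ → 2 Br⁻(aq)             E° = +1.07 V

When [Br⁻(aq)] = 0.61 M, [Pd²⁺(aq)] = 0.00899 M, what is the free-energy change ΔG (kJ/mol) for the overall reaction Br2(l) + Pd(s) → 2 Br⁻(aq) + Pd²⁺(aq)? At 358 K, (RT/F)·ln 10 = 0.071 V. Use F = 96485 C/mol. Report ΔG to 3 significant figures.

The standard cell potential is +1.07 − (+0.91) = +0.16 V, with n = 2 electrons in the balanced equation.
Here Q = [Br⁻(aq)]^2·[Pd²⁺(aq)] = 0.00335 (log Q = −2.476), giving E = +0.16 − (0.071/2)·(−2.476) = +0.2479 V.
ΔG = −nFE = −(2)(96485)(+0.2479) J/mol = −47.8 kJ/mol.

−47.8 kJ/mol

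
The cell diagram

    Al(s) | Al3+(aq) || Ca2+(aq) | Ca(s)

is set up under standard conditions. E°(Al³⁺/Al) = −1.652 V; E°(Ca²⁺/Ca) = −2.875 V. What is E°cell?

−1.223 V

By convention the left-hand electrode in cell notation is the anode (oxidation) and the right-hand electrode is the cathode (reduction).
E°cell = E°(right) − E°(left) = −2.875 − (−1.652) = −1.223 V.
The negative sign shows that, as written, the cell would require an external voltage to drive the reaction.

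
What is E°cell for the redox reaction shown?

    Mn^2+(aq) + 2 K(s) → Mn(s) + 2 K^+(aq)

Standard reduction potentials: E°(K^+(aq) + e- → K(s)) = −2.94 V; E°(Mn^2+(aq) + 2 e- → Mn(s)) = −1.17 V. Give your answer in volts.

+1.77 V

Mn^2+(aq) gains electrons, so the Mn²⁺/Mn couple is the cathode; the K⁺/K couple is the anode.
E°cell = E°(cathode) − E°(anode) = −1.17 − (−2.94) = +1.77 V.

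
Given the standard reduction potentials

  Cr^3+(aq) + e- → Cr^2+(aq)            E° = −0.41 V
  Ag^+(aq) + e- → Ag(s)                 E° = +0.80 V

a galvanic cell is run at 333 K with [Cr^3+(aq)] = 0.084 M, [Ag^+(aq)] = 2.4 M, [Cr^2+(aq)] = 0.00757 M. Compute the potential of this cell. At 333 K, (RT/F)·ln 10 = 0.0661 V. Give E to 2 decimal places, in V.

+1.17 V

Ag⁺/Ag is reduced (cathode, E° = +0.80 V) and Cr³⁺/Cr²⁺ is oxidized (anode).
The standard potential is +0.80 − (−0.41) = +1.21 V and the balanced reaction transfers n = 1 electron.
The balanced reaction is Ag^+(aq) + Cr^2+(aq) → Ag(s) + Cr^3+(aq), so Q = [Cr^3+(aq)] / ([Ag^+(aq)]·[Cr^2+(aq)]) = 4.62 and log Q = 0.665.
E = E° − (0.0661/n)·log Q = +1.21 − (0.0661/1)(0.665) = +1.17 V.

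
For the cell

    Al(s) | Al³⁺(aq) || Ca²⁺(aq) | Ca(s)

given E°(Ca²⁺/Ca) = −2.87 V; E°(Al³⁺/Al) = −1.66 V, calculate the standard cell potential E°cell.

−1.21 V

By convention the left-hand electrode in cell notation is the anode (oxidation) and the right-hand electrode is the cathode (reduction).
E°cell = E°(right) − E°(left) = −2.87 − (−1.66) = −1.21 V.
The negative sign shows that, as written, the cell would require an external voltage to drive the reaction.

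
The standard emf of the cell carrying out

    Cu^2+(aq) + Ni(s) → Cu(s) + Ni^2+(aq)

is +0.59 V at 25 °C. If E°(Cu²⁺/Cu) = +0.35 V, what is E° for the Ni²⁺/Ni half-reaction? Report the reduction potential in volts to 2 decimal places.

In the reaction as written the Cu²⁺/Cu couple is reduced (cathode) and Ni²⁺/Ni is oxidized (anode), so E°cell = E°(Cu²⁺/Cu) − E°(Ni²⁺/Ni).
E°(Ni²⁺/Ni) = E°(cathode) − E°cell = +0.35 − (+0.59) = −0.24 V.

−0.24 V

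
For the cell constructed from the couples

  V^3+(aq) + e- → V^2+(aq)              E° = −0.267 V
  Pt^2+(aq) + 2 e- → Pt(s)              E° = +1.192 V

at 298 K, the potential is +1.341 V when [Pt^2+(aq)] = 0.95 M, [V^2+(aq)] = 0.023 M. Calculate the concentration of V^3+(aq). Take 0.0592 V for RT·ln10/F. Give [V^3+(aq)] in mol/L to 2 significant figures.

2.2 M

With Pt²⁺/Pt at the cathode and V³⁺/V²⁺ at the anode, E°cell = +1.192 − (−0.267) = +1.459 V (n = 2).
From the Nernst equation, log Q = n(E° − E)/0.0592 = 2·(+1.459 − (+1.341))/0.0592 = 3.986.
Balancing electrons gives Pt^2+(aq) + 2 V^2+(aq) → Pt(s) + 2 V^3+(aq); thus Q = [V^3+(aq)]^2 / ([Pt^2+(aq)]·[V^2+(aq)]^2).
Solving for the unknown gives log [V^3+(aq)] = 0.344, so [V^3+(aq)] ≈ 2.2 M.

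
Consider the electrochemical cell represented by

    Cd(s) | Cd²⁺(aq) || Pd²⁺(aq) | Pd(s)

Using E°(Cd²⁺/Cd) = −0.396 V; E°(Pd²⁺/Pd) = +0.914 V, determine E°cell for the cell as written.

+1.310 V

By convention the left-hand electrode in cell notation is the anode (oxidation) and the right-hand electrode is the cathode (reduction).
E°cell = E°(right) − E°(left) = +0.914 − (−0.396) = +1.310 V.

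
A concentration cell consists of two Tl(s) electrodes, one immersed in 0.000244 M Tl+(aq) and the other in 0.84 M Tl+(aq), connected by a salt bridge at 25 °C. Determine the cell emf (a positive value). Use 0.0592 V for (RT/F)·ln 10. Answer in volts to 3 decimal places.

For a concentration cell E°cell = 0, since both electrodes use the same couple.
The compartment with the higher Tl+(aq) concentration (0.84 M) acts as the cathode; ions are reduced there and produced at the dilute (0.000244 M) anode.
With n = 1, Ecell = −(0.0592/1)·log([dilute]/[conc]) = −(0.0592/1)·log(0.000244/0.84) = +0.209 V.

0.209 V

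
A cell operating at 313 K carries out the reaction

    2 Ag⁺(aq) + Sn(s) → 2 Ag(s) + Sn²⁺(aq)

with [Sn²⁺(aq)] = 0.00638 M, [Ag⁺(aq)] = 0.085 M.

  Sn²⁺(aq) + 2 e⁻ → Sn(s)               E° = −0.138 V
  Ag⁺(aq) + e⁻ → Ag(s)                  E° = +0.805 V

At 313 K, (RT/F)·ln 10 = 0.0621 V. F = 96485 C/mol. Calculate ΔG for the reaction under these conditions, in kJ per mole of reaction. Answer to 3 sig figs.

The standard cell potential is +0.805 − (−0.138) = +0.943 V, with n = 2 electrons in the balanced equation.
Here Q = [Sn²⁺(aq)] / [Ag⁺(aq)]^2 = 0.883 (log Q = −0.054), giving E = +0.943 − (0.0621/2)·(−0.054) = +0.9447 V.
Finally ΔG = −nFE = −(2)(96485 C/mol)(+0.9447 V) = −182 kJ/mol.

−182 kJ/mol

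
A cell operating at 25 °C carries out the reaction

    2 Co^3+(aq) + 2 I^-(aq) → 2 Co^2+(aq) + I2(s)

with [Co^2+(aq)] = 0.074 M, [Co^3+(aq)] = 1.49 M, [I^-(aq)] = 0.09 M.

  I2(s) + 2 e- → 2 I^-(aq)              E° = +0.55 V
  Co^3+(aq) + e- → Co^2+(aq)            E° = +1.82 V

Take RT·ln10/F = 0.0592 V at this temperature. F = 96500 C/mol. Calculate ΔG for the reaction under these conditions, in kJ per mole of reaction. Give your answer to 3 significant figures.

With Co³⁺/Co²⁺ reduced at the cathode, E°cell = +1.82 − (+0.55) = +1.27 V and n = 2.
The reaction quotient is [Co^2+(aq)]^2 / ([Co^3+(aq)]^2·[I^-(aq)]^2) = 0.305; by Nernst, E = +1.27 − (0.0592/2)(−0.516) = +1.2853 V.
Finally ΔG = −nFE = −(2)(96500 C/mol)(+1.2853 V) = −248 kJ/mol.

−248 kJ/mol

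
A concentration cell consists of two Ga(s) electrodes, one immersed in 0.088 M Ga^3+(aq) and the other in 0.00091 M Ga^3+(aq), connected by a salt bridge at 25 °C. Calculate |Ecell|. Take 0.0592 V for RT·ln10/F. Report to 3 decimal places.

For a concentration cell E°cell = 0, since both electrodes use the same couple.
The compartment with the higher Ga^3+(aq) concentration (0.088 M) acts as the cathode; ions are reduced there and produced at the dilute (0.00091 M) anode.
With n = 3, Ecell = −(0.0592/3)·log([dilute]/[conc]) = −(0.0592/3)·log(0.00091/0.088) = +0.039 V.

0.039 V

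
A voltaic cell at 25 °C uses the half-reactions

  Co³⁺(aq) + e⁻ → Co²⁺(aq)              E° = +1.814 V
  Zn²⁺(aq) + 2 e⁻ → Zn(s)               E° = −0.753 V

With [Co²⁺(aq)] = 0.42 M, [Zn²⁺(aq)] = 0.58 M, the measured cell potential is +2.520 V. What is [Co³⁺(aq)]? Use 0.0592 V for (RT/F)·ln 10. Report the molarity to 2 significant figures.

0.051 M

Co³⁺/Co²⁺ is the cathode (higher E°); E°cell = +1.814 − (−0.753) = +2.567 V with n = 2.
From the Nernst equation, log Q = n(E° − E)/0.0592 = 2·(+2.567 − (+2.520))/0.0592 = 1.588.
For 2 Co³⁺(aq) + Zn(s) → 2 Co²⁺(aq) + Zn²⁺(aq), the reaction quotient is Q = ([Co²⁺(aq)]^2·[Zn²⁺(aq)]) / [Co³⁺(aq)]^2.
Isolating [Co³⁺(aq)] in Q = 10^{1.588} yields log [Co³⁺(aq)] = −1.289, i.e. 0.051 M.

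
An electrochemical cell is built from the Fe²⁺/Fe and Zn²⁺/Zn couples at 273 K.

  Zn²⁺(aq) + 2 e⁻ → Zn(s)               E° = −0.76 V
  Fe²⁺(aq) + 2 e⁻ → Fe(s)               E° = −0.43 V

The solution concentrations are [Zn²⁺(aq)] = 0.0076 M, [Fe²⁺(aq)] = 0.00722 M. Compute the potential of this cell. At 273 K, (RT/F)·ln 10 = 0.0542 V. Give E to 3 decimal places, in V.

+0.329 V

The Fe²⁺/Fe couple has the more positive E°, so it is the cathode; Zn²⁺/Zn is the anode.
The standard potential is −0.43 − (−0.76) = +0.33 V and the balanced reaction transfers n = 2 electrons.
For the overall reaction Fe²⁺(aq) + Zn(s) → Fe(s) + Zn²⁺(aq), Q = [Zn²⁺(aq)] / [Fe²⁺(aq)] = 1.05, giving log Q = 0.022.
By the Nernst equation, E = +0.33 − (0.0542/2)·(0.022) = +0.329 V.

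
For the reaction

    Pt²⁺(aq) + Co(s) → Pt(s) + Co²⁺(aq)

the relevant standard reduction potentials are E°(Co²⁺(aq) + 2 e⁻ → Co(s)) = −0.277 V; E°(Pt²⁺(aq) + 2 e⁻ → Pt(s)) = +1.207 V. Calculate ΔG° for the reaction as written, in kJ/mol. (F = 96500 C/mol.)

−286 kJ/mol

In the reaction as written Pt²⁺(aq) is reduced, so the Pt²⁺/Pt couple is the cathode and Co²⁺/Co is the anode.
E°cell = +1.207 − (−0.277) = +1.484 V; balancing electrons gives n = 2.
ΔG° = −nFE°cell = −(2)(96500)(+1.484) J/mol = −286 kJ/mol.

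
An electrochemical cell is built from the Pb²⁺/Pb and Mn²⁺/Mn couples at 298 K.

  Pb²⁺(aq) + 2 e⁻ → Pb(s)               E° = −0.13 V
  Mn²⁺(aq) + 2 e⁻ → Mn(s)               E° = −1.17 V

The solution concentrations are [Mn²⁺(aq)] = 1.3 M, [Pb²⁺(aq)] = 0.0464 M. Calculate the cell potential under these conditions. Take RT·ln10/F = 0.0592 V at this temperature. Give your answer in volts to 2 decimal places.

Since E°(Pb²⁺/Pb) > E°(Mn²⁺/Mn), Pb²⁺/Pb serves as the cathode.
E°cell = −0.13 − (−1.17) = +1.04 V, with n = 2 electrons transferred.
The balanced reaction is Pb²⁺(aq) + Mn(s) → Pb(s) + Mn²⁺(aq), so Q = [Mn²⁺(aq)] / [Pb²⁺(aq)] = 28 and log Q = 1.447.
Applying E = E° − (RT ln10/nF)·log Q gives +1.04 − (0.0592/2)(1.447) = +1.00 V.

+1.00 V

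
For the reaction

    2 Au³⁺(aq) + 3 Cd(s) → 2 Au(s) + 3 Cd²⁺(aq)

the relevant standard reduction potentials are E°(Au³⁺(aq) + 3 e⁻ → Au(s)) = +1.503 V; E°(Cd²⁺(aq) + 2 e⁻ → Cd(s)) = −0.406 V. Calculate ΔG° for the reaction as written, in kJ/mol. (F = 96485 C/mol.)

In the reaction as written Au³⁺(aq) is reduced, so the Au³⁺/Au couple is the cathode and Cd²⁺/Cd is the anode.
E°cell = +1.503 − (−0.406) = +1.909 V; balancing electrons gives n = 6.
ΔG° = −nFE°cell = −(6)(96485)(+1.909) J/mol = −1105 kJ/mol.

−1105 kJ/mol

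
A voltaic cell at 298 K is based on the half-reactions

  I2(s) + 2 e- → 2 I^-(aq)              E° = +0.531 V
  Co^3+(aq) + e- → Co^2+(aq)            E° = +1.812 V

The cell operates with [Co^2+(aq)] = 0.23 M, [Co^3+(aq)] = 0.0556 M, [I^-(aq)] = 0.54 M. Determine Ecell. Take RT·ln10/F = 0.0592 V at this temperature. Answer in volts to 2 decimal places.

+1.23 V

Since E°(Co³⁺/Co²⁺) > E°(I₂/I⁻), Co³⁺/Co²⁺ serves as the cathode.
The standard potential is +1.812 − (+0.531) = +1.281 V and the balanced reaction transfers n = 2 electrons.
The balanced reaction is 2 Co^3+(aq) + 2 I^-(aq) → 2 Co^2+(aq) + I2(s), so Q = [Co^2+(aq)]^2 / ([Co^3+(aq)]^2·[I^-(aq)]^2) = 58.7 and log Q = 1.769.
Applying E = E° − (RT ln10/nF)·log Q gives +1.281 − (0.0592/2)(1.769) = +1.23 V.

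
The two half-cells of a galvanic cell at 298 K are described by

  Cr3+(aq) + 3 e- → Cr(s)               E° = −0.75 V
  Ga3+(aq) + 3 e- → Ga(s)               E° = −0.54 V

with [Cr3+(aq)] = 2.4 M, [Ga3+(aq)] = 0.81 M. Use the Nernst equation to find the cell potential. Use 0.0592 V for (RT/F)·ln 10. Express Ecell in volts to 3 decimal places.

Since E°(Ga³⁺/Ga) > E°(Cr³⁺/Cr), Ga³⁺/Ga serves as the cathode.
The standard potential is −0.54 − (−0.75) = +0.21 V and the balanced reaction transfers n = 3 electrons.
The balanced reaction is Ga3+(aq) + Cr(s) → Ga(s) + Cr3+(aq), so Q = [Cr3+(aq)] / [Ga3+(aq)] = 2.96 and log Q = 0.472.
E = E° − (0.0592/n)·log Q = +0.21 − (0.0592/3)(0.472) = +0.201 V.

+0.201 V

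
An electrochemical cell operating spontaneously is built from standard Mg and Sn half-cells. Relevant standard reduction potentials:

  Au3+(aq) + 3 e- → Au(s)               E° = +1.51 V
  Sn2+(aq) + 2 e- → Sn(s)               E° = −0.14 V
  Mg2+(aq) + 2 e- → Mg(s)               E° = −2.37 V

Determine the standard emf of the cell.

The Sn²⁺/Sn couple has the higher E°, so Sn ion is reduced (cathode) and Mg is oxidized (anode).
E°cell = E°(cathode) − E°(anode) = −0.14 − (−2.37) = +2.23 V.

+2.23 V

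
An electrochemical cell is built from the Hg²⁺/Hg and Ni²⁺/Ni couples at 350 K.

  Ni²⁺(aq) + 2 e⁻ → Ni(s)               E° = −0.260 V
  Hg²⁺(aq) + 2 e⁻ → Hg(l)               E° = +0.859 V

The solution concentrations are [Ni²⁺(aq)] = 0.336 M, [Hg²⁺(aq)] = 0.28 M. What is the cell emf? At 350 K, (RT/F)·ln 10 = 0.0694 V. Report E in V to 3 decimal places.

+1.116 V

Hg²⁺/Hg is reduced (cathode, E° = +0.859 V) and Ni²⁺/Ni is oxidized (anode).
E°cell = E°cat − E°an = +0.859 − (−0.260) = +1.119 V; n = 2.
The balanced reaction is Hg²⁺(aq) + Ni(s) → Hg(l) + Ni²⁺(aq), so Q = [Ni²⁺(aq)] / [Hg²⁺(aq)] = 1.2 and log Q = 0.079.
E = E° − (0.0694/n)·log Q = +1.119 − (0.0694/2)(0.079) = +1.116 V.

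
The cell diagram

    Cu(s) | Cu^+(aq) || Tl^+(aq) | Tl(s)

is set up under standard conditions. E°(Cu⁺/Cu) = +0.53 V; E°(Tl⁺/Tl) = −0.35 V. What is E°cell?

By convention the left-hand electrode in cell notation is the anode (oxidation) and the right-hand electrode is the cathode (reduction).
E°cell = E°(right) − E°(left) = −0.35 − (+0.53) = −0.88 V.
The negative sign shows that, as written, the cell would require an external voltage to drive the reaction.

−0.88 V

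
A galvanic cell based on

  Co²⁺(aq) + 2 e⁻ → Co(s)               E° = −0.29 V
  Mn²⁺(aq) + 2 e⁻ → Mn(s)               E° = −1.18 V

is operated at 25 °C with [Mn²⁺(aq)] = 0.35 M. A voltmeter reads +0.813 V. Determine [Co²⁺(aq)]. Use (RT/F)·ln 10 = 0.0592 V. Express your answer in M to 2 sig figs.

0.00088 M

Co²⁺/Co is the cathode (higher E°); E°cell = −0.29 − (−1.18) = +0.89 V with n = 2.
From the Nernst equation, log Q = n(E° − E)/0.0592 = 2·(+0.89 − (+0.813))/0.0592 = 2.601.
The balanced reaction is Co²⁺(aq) + Mn(s) → Co(s) + Mn²⁺(aq), so Q = [Mn²⁺(aq)] / [Co²⁺(aq)].
Substituting the known concentrations and solving, log [Co²⁺(aq)] = −3.057 and [Co²⁺(aq)] = 0.00088 M.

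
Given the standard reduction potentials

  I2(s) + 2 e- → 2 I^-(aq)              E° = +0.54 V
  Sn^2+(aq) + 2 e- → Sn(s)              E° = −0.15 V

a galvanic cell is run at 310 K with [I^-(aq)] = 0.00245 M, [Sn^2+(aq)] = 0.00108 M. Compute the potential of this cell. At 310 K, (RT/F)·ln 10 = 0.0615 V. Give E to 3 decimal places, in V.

+0.942 V

Since E°(I₂/I⁻) > E°(Sn²⁺/Sn), I₂/I⁻ serves as the cathode.
The standard potential is +0.54 − (−0.15) = +0.69 V and the balanced reaction transfers n = 2 electrons.
Balancing gives I2(s) + Sn(s) → 2 I^-(aq) + Sn^2+(aq); hence Q = [I^-(aq)]^2·[Sn^2+(aq)] = 6.48×10^−9 (log Q = −8.188).
E = E° − (0.0615/n)·log Q = +0.69 − (0.0615/2)(−8.188) = +0.942 V.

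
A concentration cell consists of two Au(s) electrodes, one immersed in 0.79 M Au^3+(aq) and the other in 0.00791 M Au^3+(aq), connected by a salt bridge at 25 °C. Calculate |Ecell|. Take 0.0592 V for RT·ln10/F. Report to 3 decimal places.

For a concentration cell E°cell = 0, since both electrodes use the same couple.
The compartment with the higher Au^3+(aq) concentration (0.79 M) acts as the cathode; ions are reduced there and produced at the dilute (0.00791 M) anode.
With n = 3, Ecell = −(0.0592/3)·log([dilute]/[conc]) = −(0.0592/3)·log(0.00791/0.79) = +0.039 V.

0.039 V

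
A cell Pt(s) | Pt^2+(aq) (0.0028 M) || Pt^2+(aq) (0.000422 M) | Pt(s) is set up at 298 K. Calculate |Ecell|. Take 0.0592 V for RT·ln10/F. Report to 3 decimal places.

0.024 V

For a concentration cell E°cell = 0, since both electrodes use the same couple.
The compartment with the higher Pt^2+(aq) concentration (0.0028 M) acts as the cathode; ions are reduced there and produced at the dilute (0.000422 M) anode.
With n = 2, Ecell = −(0.0592/2)·log([dilute]/[conc]) = −(0.0592/2)·log(0.000422/0.0028) = +0.024 V.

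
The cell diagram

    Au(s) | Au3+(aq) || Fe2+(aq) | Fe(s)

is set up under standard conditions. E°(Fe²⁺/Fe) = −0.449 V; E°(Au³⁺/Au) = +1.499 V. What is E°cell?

By convention the left-hand electrode in cell notation is the anode (oxidation) and the right-hand electrode is the cathode (reduction).
E°cell = E°(right) − E°(left) = −0.449 − (+1.499) = −1.948 V.
The negative sign shows that, as written, the cell would require an external voltage to drive the reaction.

−1.948 V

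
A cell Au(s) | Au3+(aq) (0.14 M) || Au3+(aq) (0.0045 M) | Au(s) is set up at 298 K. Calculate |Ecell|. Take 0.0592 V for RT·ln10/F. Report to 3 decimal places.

0.029 V

For a concentration cell E°cell = 0, since both electrodes use the same couple.
The compartment with the higher Au3+(aq) concentration (0.14 M) acts as the cathode; ions are reduced there and produced at the dilute (0.0045 M) anode.
With n = 3, Ecell = −(0.0592/3)·log([dilute]/[conc]) = −(0.0592/3)·log(0.0045/0.14) = +0.029 V.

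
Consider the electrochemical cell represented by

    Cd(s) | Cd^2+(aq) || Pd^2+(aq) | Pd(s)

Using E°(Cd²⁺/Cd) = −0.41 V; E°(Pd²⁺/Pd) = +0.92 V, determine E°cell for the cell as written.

+1.33 V

By convention the left-hand electrode in cell notation is the anode (oxidation) and the right-hand electrode is the cathode (reduction).
E°cell = E°(right) − E°(left) = +0.92 − (−0.41) = +1.33 V.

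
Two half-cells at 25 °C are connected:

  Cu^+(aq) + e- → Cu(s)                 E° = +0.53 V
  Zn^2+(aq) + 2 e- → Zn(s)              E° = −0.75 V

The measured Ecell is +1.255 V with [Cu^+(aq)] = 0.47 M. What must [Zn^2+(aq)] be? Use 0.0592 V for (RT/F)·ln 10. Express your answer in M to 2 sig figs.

The Cu⁺/Cu couple has the larger reduction potential, so it is the cathode: E°cell = +0.53 − (−0.75) = +1.28 V and n = 2.
Rearranging E = E° − (0.0592/n)·log Q gives log Q = 2(+1.28 − (+1.255))/0.0592 = 0.845.
The balanced reaction is 2 Cu^+(aq) + Zn(s) → 2 Cu(s) + Zn^2+(aq), so Q = [Zn^2+(aq)] / [Cu^+(aq)]^2.
Isolating [Zn^2+(aq)] in Q = 10^{0.845} yields log [Zn^2+(aq)] = 0.189, i.e. 1.5 M.

1.5 M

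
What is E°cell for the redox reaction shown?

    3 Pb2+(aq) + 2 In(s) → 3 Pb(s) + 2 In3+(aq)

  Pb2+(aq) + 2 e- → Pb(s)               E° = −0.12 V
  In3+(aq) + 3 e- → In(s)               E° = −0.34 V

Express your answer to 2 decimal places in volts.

Pb2+(aq) gains electrons, so the Pb²⁺/Pb couple is the cathode; the In³⁺/In couple is the anode.
E°cell = E°(cathode) − E°(anode) = −0.12 − (−0.34) = +0.22 V.
The positive value indicates the reaction is spontaneous as written.

+0.22 V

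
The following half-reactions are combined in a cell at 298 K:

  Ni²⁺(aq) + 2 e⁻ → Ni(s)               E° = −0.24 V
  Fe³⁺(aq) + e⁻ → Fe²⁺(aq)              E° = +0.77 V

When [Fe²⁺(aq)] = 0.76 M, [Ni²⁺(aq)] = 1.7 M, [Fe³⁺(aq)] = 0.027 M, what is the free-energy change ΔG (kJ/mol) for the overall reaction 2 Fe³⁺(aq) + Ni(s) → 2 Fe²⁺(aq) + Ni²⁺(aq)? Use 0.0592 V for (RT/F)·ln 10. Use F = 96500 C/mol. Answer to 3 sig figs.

−177 kJ/mol

E°cell = +0.77 − (−0.24) = +1.01 V; the balanced reaction transfers n = 2 electrons.
The reaction quotient is ([Fe²⁺(aq)]^2·[Ni²⁺(aq)]) / [Fe³⁺(aq)]^2 = 1.35×10^3; by Nernst, E = +1.01 − (0.0592/2)(3.129) = +0.9174 V.
Then ΔG = −nFE = −2 × 96500 × +0.9174 J/mol = −177 kJ/mol.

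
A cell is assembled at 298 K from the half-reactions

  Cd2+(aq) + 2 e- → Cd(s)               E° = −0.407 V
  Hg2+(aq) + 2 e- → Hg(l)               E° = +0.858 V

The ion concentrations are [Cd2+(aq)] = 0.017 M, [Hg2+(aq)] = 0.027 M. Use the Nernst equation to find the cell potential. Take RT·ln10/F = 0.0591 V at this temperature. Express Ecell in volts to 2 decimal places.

Since E°(Hg²⁺/Hg) > E°(Cd²⁺/Cd), Hg²⁺/Hg serves as the cathode.
E°cell = E°cat − E°an = +0.858 − (−0.407) = +1.265 V; n = 2.
The balanced reaction is Hg2+(aq) + Cd(s) → Hg(l) + Cd2+(aq), so Q = [Cd2+(aq)] / [Hg2+(aq)] = 0.63 and log Q = −0.201.
By the Nernst equation, E = +1.265 − (0.0591/2)·(−0.201) = +1.27 V.

+1.27 V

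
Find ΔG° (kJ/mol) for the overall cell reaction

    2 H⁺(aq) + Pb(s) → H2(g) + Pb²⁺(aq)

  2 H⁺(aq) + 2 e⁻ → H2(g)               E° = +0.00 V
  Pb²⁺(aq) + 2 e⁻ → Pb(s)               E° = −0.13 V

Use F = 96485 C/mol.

−25.1 kJ/mol

In the reaction as written H⁺(aq) is reduced, so the 2H⁺/H₂ couple is the cathode and Pb²⁺/Pb is the anode.
E°cell = +0.00 − (−0.13) = +0.13 V; balancing electrons gives n = 2.
ΔG° = −nFE°cell = −(2)(96485)(+0.13) J/mol = −25.1 kJ/mol.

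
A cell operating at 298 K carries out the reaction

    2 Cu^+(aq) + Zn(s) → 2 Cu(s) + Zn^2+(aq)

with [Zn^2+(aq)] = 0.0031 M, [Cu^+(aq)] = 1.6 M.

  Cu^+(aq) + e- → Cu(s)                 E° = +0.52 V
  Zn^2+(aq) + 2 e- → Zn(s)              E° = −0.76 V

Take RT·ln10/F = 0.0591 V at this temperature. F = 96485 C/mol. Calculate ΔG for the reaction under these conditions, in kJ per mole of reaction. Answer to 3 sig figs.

−264 kJ/mol

E°cell = +0.52 − (−0.76) = +1.28 V; the balanced reaction transfers n = 2 electrons.
Here Q = [Zn^2+(aq)] / [Cu^+(aq)]^2 = 0.00121 (log Q = −2.917), giving E = +1.28 − (0.0591/2)·(−2.917) = +1.3662 V.
ΔG = −nFE = −(2)(96485)(+1.3662) J/mol = −264 kJ/mol.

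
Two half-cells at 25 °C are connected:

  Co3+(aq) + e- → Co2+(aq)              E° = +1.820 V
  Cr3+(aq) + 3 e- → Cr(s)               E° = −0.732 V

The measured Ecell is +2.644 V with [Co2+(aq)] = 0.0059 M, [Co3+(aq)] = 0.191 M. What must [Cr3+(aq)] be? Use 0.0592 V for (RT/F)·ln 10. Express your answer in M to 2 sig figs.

0.74 M

With Co³⁺/Co²⁺ at the cathode and Cr³⁺/Cr at the anode, E°cell = +1.820 − (−0.732) = +2.552 V (n = 3).
Since E = E° − (0.0592/n)·log Q, log Q = n(E° − E)/0.0592 = −4.662.
For 3 Co3+(aq) + Cr(s) → 3 Co2+(aq) + Cr3+(aq), the reaction quotient is Q = ([Co2+(aq)]^3·[Cr3+(aq)]) / [Co3+(aq)]^3.
Substituting the known concentrations and solving, log [Cr3+(aq)] = −0.131 and [Cr3+(aq)] = 0.74 M.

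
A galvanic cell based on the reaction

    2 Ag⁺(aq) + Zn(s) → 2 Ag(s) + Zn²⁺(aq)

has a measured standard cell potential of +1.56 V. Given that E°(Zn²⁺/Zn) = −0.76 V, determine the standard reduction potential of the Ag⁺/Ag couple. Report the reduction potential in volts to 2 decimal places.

In the reaction as written the Ag⁺/Ag couple is reduced (cathode) and Zn²⁺/Zn is oxidized (anode), so E°cell = E°(Ag⁺/Ag) − E°(Zn²⁺/Zn).
E°(Ag⁺/Ag) = E°cell + E°(anode) = +1.56 + (−0.76) = +0.80 V.

+0.80 V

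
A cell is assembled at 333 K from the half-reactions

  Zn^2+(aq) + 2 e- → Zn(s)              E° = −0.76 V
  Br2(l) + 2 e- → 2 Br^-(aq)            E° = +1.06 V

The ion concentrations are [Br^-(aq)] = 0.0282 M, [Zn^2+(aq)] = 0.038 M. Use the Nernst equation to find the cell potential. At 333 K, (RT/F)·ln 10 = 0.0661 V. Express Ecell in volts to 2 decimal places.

The Br₂/Br⁻ couple has the more positive E°, so it is the cathode; Zn²⁺/Zn is the anode.
The standard potential is +1.06 − (−0.76) = +1.82 V and the balanced reaction transfers n = 2 electrons.
The balanced reaction is Br2(l) + Zn(s) → 2 Br^-(aq) + Zn^2+(aq), so Q = [Br^-(aq)]^2·[Zn^2+(aq)] = 3.02×10^−5 and log Q = −4.520.
By the Nernst equation, E = +1.82 − (0.0661/2)·(−4.520) = +1.97 V.

+1.97 V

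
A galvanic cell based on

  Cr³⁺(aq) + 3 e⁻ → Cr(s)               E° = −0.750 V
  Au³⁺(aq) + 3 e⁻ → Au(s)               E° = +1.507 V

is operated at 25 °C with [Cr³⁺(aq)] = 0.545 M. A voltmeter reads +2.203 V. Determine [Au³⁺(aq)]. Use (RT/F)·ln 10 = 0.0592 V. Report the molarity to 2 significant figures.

With Au³⁺/Au at the cathode and Cr³⁺/Cr at the anode, E°cell = +1.507 − (−0.750) = +2.257 V (n = 3).
Since E = E° − (0.0592/n)·log Q, log Q = n(E° − E)/0.0592 = 2.736.
Balancing electrons gives Au³⁺(aq) + Cr(s) → Au(s) + Cr³⁺(aq); thus Q = [Cr³⁺(aq)] / [Au³⁺(aq)].
Solving for the unknown gives log [Au³⁺(aq)] = −3.000, so [Au³⁺(aq)] ≈ 0.0010 M.

0.0010 M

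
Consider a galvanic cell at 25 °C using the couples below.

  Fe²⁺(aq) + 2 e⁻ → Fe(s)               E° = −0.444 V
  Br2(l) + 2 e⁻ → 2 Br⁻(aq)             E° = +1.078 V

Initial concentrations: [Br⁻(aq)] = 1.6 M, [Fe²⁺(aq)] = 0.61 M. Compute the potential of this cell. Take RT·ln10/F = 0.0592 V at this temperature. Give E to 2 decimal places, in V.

+1.52 V

Since E°(Br₂/Br⁻) > E°(Fe²⁺/Fe), Br₂/Br⁻ serves as the cathode.
The standard potential is +1.078 − (−0.444) = +1.522 V and the balanced reaction transfers n = 2 electrons.
For the overall reaction Br2(l) + Fe(s) → 2 Br⁻(aq) + Fe²⁺(aq), Q = [Br⁻(aq)]^2·[Fe²⁺(aq)] = 1.56, giving log Q = 0.194.
Applying E = E° − (RT ln10/nF)·log Q gives +1.522 − (0.0592/2)(0.194) = +1.52 V.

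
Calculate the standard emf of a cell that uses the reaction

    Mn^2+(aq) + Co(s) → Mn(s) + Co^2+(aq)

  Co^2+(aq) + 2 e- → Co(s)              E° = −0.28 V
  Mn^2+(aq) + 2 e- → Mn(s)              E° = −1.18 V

−0.90 V

In the reaction as written, Mn^2+(aq) is reduced (cathode) and Co^2+(aq) is produced by oxidation at the anode.
E°cell = E°(cathode) − E°(anode) = −1.18 − (−0.28) = −0.90 V.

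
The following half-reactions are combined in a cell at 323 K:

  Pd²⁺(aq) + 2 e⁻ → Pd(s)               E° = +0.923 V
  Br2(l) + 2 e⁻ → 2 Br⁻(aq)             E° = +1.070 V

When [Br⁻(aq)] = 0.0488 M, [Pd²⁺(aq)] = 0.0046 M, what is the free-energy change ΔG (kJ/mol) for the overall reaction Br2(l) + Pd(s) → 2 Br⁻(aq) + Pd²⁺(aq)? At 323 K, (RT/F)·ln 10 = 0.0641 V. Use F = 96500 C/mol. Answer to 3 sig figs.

With Br₂/Br⁻ reduced at the cathode, E°cell = +1.070 − (+0.923) = +0.147 V and n = 2.
Here Q = [Br⁻(aq)]^2·[Pd²⁺(aq)] = 1.1×10^−5 (log Q = −4.960), giving E = +0.147 − (0.0641/2)·(−4.960) = +0.3060 V.
Then ΔG = −nFE = −2 × 96500 × +0.3060 J/mol = −59.1 kJ/mol.

−59.1 kJ/mol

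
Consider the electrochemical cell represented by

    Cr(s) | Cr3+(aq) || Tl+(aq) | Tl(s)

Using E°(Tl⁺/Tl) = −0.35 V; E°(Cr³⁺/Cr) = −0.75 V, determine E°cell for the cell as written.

By convention the left-hand electrode in cell notation is the anode (oxidation) and the right-hand electrode is the cathode (reduction).
E°cell = E°(right) − E°(left) = −0.35 − (−0.75) = +0.40 V.

+0.40 V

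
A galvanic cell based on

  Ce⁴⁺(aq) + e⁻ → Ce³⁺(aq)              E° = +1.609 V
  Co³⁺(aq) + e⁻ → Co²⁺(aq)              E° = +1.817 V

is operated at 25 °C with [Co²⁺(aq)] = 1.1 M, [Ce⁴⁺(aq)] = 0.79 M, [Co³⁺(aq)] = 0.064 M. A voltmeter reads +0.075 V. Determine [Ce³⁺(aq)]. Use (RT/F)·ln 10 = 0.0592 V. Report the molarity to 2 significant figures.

0.077 M

Co³⁺/Co²⁺ is the cathode (higher E°); E°cell = +1.817 − (+1.609) = +0.208 V with n = 1.
From the Nernst equation, log Q = n(E° − E)/0.0592 = 1·(+0.208 − (+0.075))/0.0592 = 2.247.
The balanced reaction is Co³⁺(aq) + Ce³⁺(aq) → Co²⁺(aq) + Ce⁴⁺(aq), so Q = ([Co²⁺(aq)]·[Ce⁴⁺(aq)]) / ([Co³⁺(aq)]·[Ce³⁺(aq)]).
Isolating [Ce³⁺(aq)] in Q = 10^{2.247} yields log [Ce³⁺(aq)] = −1.114, i.e. 0.077 M.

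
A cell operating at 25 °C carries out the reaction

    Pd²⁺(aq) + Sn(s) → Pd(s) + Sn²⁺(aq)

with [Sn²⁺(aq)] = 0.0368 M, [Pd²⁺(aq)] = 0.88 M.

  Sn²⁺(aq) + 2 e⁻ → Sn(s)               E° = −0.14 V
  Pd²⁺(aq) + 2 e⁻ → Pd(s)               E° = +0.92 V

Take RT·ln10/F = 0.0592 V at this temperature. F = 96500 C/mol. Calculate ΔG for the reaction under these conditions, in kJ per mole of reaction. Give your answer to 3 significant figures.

−212 kJ/mol

The standard cell potential is +0.92 − (−0.14) = +1.06 V, with n = 2 electrons in the balanced equation.
The reaction quotient is [Sn²⁺(aq)] / [Pd²⁺(aq)] = 0.0418; by Nernst, E = +1.06 − (0.0592/2)(−1.379) = +1.1008 V.
ΔG = −nFE = −(2)(96500)(+1.1008) J/mol = −212 kJ/mol.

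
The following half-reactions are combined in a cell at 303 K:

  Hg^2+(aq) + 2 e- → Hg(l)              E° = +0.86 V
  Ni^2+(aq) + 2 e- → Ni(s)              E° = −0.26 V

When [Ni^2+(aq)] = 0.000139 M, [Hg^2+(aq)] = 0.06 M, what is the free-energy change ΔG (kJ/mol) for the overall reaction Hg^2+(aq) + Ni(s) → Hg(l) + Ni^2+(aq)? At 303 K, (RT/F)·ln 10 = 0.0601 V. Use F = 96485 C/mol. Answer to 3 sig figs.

E°cell = +0.86 − (−0.26) = +1.12 V; the balanced reaction transfers n = 2 electrons.
Q = [Ni^2+(aq)] / [Hg^2+(aq)] = 0.00232, so log Q = −2.635 and E = +1.12 − (0.0601/2)(−2.635) = +1.1992 V.
ΔG = −nFE = −(2)(96485)(+1.1992) J/mol = −231 kJ/mol.

−231 kJ/mol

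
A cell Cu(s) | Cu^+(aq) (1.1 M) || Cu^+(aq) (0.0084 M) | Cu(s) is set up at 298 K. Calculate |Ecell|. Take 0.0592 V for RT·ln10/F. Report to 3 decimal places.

0.125 V

For a concentration cell E°cell = 0, since both electrodes use the same couple.
The compartment with the higher Cu^+(aq) concentration (1.1 M) acts as the cathode; ions are reduced there and produced at the dilute (0.0084 M) anode.
With n = 1, Ecell = −(0.0592/1)·log([dilute]/[conc]) = −(0.0592/1)·log(0.0084/1.1) = +0.125 V.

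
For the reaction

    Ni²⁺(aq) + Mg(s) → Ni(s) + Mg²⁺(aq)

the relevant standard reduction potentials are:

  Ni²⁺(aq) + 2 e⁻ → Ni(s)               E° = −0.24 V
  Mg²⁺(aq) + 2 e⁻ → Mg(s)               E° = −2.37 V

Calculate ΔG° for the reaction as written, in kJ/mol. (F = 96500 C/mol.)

In the reaction as written Ni²⁺(aq) is reduced, so the Ni²⁺/Ni couple is the cathode and Mg²⁺/Mg is the anode.
E°cell = −0.24 − (−2.37) = +2.13 V; balancing electrons gives n = 2.
ΔG° = −nFE°cell = −(2)(96500)(+2.13) J/mol = −411 kJ/mol.

−411 kJ/mol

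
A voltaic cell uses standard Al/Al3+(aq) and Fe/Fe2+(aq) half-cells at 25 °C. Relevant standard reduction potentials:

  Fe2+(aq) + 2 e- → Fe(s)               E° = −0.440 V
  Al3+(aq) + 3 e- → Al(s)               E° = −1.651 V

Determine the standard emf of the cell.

+1.211 V

Of the two couples in this cell, the one with the more positive reduction potential is reduced at the cathode: here that is Fe²⁺/Fe (−0.440 V); Al³⁺/Al (−1.651 V) is the anode.
E°cell = E°(cathode) − E°(anode) = −0.440 − (−1.651) = +1.211 V.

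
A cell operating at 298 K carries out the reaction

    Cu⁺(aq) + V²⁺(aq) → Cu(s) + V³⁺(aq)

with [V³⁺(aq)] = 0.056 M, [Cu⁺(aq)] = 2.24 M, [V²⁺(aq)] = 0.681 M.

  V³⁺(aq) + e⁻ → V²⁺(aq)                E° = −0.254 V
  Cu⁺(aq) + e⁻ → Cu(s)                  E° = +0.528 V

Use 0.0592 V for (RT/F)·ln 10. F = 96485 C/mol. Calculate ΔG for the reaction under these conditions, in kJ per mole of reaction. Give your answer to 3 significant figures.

−83.7 kJ/mol

E°cell = +0.528 − (−0.254) = +0.782 V; the balanced reaction transfers n = 1 electron.
Q = [V³⁺(aq)] / ([Cu⁺(aq)]·[V²⁺(aq)]) = 0.0367, so log Q = −1.435 and E = +0.782 − (0.0592/1)(−1.435) = +0.8670 V.
Then ΔG = −nFE = −1 × 96485 × +0.8670 J/mol = −83.7 kJ/mol.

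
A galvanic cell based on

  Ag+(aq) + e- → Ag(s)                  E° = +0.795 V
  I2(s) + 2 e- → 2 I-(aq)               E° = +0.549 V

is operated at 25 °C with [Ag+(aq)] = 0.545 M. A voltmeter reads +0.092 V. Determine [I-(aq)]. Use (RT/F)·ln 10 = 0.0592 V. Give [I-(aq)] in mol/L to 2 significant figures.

Ag⁺/Ag is the cathode (higher E°); E°cell = +0.795 − (+0.549) = +0.246 V with n = 2.
Since E = E° − (0.0592/n)·log Q, log Q = n(E° − E)/0.0592 = 5.203.
For 2 Ag+(aq) + 2 I-(aq) → 2 Ag(s) + I2(s), the reaction quotient is Q = 1 / ([Ag+(aq)]^2·[I-(aq)]^2).
Solving for the unknown gives log [I-(aq)] = −2.338, so [I-(aq)] ≈ 0.0046 M.

0.0046 M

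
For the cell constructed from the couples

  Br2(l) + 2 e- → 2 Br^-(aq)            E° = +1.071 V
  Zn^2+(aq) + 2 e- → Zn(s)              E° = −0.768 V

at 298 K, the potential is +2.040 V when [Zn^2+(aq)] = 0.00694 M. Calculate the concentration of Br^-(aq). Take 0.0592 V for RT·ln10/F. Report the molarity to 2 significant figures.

The Br₂/Br⁻ couple has the larger reduction potential, so it is the cathode: E°cell = +1.071 − (−0.768) = +1.839 V and n = 2.
Rearranging E = E° − (0.0592/n)·log Q gives log Q = 2(+1.839 − (+2.040))/0.0592 = −6.791.
Balancing electrons gives Br2(l) + Zn(s) → 2 Br^-(aq) + Zn^2+(aq); thus Q = [Br^-(aq)]^2·[Zn^2+(aq)].
Substituting the known concentrations and solving, log [Br^-(aq)] = −2.316 and [Br^-(aq)] = 0.0048 M.

0.0048 M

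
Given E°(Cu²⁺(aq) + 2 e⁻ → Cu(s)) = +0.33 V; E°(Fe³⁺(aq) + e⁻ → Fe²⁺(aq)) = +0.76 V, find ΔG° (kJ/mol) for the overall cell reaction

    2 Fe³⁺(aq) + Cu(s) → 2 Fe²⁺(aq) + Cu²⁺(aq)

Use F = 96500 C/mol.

In the reaction as written Fe³⁺(aq) is reduced, so the Fe³⁺/Fe²⁺ couple is the cathode and Cu²⁺/Cu is the anode.
E°cell = +0.76 − (+0.33) = +0.43 V; balancing electrons gives n = 2.
ΔG° = −nFE°cell = −(2)(96500)(+0.43) J/mol = −83.0 kJ/mol.

−83.0 kJ/mol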